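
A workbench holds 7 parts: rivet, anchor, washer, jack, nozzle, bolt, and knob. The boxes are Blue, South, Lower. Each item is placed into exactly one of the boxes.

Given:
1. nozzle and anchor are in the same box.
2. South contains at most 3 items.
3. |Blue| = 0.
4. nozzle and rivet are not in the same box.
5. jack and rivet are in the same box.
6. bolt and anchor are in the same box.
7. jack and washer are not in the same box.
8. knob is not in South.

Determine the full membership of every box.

Blue = {}; South = {jack, rivet}; Lower = {anchor, bolt, knob, nozzle, washer}

From (8): knob ∉ South.
(3): Blue already has 0, so the rest are out.
Only one box left: knob ∈ Lower.
Suppose rivet ∉ South: no assignment then satisfies all the clues, so rivet ∈ South.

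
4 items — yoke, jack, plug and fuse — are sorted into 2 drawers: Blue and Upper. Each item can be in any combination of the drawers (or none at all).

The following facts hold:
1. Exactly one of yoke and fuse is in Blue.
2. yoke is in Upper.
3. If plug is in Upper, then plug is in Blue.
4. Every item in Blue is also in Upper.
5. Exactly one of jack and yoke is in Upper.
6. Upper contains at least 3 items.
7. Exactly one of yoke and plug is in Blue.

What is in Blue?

From (2): yoke ∈ Upper.
(5) (exactly one): jack ∉ Upper.
(6): only 3 candidates remain for Upper, so all are in.
(3): plug ∈ Blue.
(4) contrapositive: jack ∉ Blue.
(7) (exactly one): yoke ∉ Blue.
(1) (exactly one): fuse ∈ Blue.

Blue = {fuse, plug}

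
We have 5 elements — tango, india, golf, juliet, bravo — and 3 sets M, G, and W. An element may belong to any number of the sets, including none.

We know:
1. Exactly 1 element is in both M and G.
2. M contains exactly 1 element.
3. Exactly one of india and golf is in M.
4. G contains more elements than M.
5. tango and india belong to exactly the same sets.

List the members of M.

M = {golf}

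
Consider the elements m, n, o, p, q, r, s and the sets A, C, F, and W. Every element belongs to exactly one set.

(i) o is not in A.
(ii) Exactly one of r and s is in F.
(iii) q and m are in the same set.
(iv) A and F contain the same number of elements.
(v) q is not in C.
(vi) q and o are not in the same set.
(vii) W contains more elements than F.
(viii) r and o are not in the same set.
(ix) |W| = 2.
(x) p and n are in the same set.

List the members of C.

C = {n, o, p}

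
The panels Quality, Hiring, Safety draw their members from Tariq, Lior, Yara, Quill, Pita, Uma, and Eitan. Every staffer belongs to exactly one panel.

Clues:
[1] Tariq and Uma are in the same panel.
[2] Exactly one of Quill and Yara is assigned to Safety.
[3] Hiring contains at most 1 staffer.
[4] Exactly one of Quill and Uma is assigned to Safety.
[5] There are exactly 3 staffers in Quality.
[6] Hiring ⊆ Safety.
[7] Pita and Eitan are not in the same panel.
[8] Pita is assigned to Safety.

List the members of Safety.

Safety = {Pita, Tariq, Uma, Yara}

From (8): Pita ∈ Safety.
(7): Eitan ∉ Safety.
(6) contrapositive: Eitan ∉ Hiring.
Only one panel left: Eitan ∈ Quality.
Suppose Tariq ∉ Safety: no assignment then satisfies all the clues, so Tariq ∈ Safety.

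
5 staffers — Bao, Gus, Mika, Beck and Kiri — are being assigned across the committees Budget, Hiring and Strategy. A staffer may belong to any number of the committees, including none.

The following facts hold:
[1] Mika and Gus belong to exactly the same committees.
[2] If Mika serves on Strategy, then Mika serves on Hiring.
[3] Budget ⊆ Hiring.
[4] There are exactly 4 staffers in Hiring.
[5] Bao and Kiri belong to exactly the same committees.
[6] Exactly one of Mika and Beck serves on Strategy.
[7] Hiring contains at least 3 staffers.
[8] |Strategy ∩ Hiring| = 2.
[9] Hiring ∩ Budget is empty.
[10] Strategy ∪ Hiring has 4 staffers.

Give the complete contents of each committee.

Budget = {}; Hiring = {Bao, Gus, Kiri, Mika}; Strategy = {Gus, Mika}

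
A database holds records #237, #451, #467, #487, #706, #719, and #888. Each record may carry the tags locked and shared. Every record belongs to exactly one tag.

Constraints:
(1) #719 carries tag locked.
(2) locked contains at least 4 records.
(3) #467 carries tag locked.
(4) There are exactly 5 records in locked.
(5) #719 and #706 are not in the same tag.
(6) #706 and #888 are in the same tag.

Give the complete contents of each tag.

locked = {#237, #451, #467, #487, #719}; shared = {#706, #888}

From (1): #719 ∈ locked.
From (3): #467 ∈ locked.
(5): #706 ∉ locked.
(6): #888 matches #706: #888 ∉ locked.
Only one tag left: #706 ∈ shared.
Only one tag left: #888 ∈ shared.
(4): only 5 candidates remain for locked, so all are in.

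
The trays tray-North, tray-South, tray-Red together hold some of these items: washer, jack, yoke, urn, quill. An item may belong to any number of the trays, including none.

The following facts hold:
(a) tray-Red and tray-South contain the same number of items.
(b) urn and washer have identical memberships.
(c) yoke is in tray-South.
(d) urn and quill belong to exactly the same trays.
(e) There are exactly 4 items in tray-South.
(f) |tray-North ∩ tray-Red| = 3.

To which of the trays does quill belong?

From (c): yoke ∈ tray-South.
Suppose quill ∉ tray-North: no assignment then satisfies all the clues, so quill ∈ tray-North.

quill: tray-North, tray-Red, tray-South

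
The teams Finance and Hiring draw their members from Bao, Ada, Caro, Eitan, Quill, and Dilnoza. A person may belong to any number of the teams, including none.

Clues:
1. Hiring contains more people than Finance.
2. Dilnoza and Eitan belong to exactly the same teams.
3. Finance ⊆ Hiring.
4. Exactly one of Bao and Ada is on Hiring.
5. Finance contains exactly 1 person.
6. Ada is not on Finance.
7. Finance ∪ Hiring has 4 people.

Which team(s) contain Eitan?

From (6): Ada ∉ Finance.
Suppose Eitan ∈ Finance: no assignment then satisfies all the clues, so Eitan ∉ Finance.

Eitan: Hiring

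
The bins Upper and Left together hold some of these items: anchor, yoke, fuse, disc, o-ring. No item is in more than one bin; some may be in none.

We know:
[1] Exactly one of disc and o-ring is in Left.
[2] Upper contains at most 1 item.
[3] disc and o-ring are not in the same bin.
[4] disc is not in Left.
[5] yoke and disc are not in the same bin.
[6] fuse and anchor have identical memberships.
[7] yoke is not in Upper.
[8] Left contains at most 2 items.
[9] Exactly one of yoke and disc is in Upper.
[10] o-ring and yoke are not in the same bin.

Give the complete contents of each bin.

Upper = {disc}; Left = {o-ring}

From (4): disc ∉ Left.
From (7): yoke ∉ Upper.
(1) (exactly one): o-ring ∈ Left.
(9) (exactly one): disc ∈ Upper.
(10): yoke ∉ Left.
(2): Upper already has 1, so the rest are out.
Suppose anchor ∈ Left: no assignment then satisfies all the clues, so anchor ∉ Left.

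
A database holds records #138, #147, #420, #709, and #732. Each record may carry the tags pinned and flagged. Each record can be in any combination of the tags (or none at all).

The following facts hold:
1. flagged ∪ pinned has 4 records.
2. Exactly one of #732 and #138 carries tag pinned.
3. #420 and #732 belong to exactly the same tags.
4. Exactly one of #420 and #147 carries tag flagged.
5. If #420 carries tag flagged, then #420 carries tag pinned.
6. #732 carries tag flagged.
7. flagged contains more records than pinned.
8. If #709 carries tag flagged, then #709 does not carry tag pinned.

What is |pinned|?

2

From (6): #732 ∈ flagged.
(3): #420 matches #732: #420 ∈ flagged.
(4) (exactly one): #147 ∉ flagged.
(5): #420 ∈ pinned.
(3): #732 matches #420: #732 ∈ pinned.
(2) (exactly one): #138 ∉ pinned.
Suppose #138 ∉ flagged: no assignment then satisfies all the clues, so #138 ∈ flagged.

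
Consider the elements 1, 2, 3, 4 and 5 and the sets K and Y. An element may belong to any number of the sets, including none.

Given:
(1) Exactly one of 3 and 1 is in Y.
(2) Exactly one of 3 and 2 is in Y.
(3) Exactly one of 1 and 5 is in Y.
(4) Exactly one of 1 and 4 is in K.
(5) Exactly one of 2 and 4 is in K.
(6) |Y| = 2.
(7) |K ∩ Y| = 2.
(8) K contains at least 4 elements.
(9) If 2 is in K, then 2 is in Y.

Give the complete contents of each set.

K = {1, 2, 3, 5}; Y = {1, 2}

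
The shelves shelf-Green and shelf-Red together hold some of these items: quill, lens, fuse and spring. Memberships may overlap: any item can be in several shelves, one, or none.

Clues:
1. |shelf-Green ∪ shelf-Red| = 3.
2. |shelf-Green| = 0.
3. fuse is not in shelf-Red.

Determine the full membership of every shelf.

shelf-Green = {}; shelf-Red = {lens, quill, spring}

From (3): fuse ∉ shelf-Red.
(2): shelf-Green already has 0, so the rest are out.
Suppose quill ∉ shelf-Red: no assignment then satisfies all the clues, so quill ∈ shelf-Red.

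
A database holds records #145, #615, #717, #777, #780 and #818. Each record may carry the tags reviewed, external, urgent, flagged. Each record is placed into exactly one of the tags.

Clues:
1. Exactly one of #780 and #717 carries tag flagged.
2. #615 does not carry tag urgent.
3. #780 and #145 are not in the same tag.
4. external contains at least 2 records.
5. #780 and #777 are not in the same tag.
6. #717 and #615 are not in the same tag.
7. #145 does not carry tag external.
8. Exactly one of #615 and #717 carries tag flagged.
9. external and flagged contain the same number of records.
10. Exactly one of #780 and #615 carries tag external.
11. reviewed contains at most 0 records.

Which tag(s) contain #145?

From (2): #615 ∉ urgent.
From (7): #145 ∉ external.
(11): reviewed already has 0, so the rest are out.
Suppose #145 ∈ urgent: no assignment then satisfies all the clues, so #145 ∉ urgent.

#145: flagged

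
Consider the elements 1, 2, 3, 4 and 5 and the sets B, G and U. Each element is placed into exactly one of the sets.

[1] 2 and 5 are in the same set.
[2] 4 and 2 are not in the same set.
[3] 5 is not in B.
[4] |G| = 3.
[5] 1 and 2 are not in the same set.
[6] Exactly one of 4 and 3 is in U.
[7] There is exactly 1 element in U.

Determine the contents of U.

U = {4}

From (3): 5 ∉ B.
(1): 2 matches 5: 2 ∉ B.
Suppose 1 ∈ U: no assignment then satisfies all the clues, so 1 ∉ U.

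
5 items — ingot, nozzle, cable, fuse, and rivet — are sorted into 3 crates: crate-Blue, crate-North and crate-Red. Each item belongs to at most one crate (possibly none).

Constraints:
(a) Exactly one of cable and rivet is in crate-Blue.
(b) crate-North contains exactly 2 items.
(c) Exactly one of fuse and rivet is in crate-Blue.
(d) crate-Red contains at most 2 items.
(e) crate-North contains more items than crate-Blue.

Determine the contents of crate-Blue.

crate-Blue = {rivet}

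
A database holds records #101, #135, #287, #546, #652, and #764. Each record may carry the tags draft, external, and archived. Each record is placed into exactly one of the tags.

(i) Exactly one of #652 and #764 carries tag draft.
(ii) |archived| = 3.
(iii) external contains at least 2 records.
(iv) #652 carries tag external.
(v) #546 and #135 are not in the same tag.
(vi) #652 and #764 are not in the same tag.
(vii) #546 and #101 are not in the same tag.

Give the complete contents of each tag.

draft = {#764}; external = {#546, #652}; archived = {#101, #135, #287}

From (iv): #652 ∈ external.
(i) (exactly one): #764 ∈ draft.
Suppose #101 ∈ draft: no assignment then satisfies all the clues, so #101 ∉ draft.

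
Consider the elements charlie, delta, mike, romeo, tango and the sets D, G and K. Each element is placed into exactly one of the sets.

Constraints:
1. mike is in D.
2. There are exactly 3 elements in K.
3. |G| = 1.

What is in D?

D = {mike}

From (1): mike ∈ D.
Suppose charlie ∈ D: no assignment then satisfies all the clues, so charlie ∉ D.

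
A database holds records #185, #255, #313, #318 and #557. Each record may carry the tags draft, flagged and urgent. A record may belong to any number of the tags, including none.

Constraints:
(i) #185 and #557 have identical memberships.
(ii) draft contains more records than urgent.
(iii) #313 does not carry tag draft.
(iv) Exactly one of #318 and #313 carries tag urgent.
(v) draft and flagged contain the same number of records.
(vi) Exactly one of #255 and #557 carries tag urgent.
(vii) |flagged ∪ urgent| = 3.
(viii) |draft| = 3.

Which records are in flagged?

flagged = {#255, #313, #318}

From (iii): #313 ∉ draft.
Suppose #185 ∈ flagged: no assignment then satisfies all the clues, so #185 ∉ flagged.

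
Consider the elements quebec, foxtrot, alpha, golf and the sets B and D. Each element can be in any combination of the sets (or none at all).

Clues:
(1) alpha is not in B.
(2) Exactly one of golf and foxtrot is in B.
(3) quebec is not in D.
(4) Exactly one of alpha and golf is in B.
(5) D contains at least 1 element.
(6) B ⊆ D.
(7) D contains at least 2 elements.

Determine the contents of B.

From (1): alpha ∉ B.
From (3): quebec ∉ D.
(4) (exactly one): golf ∈ B.
(6) contrapositive: quebec ∉ B.
(6) with golf ∈ B: golf ∈ D.
(2) (exactly one): foxtrot ∉ B.

B = {golf}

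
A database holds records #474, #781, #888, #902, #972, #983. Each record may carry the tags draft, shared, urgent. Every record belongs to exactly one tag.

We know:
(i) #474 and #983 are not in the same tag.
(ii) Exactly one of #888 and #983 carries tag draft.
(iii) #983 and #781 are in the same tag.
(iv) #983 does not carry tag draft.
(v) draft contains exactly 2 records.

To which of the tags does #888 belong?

#888: draft

From (iv): #983 ∉ draft.
(ii) (exactly one): #888 ∈ draft.
(iii): #781 matches #983: #781 ∉ draft.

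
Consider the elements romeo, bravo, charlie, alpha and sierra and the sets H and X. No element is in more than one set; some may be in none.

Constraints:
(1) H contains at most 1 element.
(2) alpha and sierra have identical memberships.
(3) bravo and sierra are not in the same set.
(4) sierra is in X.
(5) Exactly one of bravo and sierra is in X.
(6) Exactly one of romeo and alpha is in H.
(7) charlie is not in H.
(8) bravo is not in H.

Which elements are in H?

H = {romeo}

From (4): sierra ∈ X.
From (7): charlie ∉ H.
From (8): bravo ∉ H.
(2): alpha matches sierra: alpha ∉ H.
(2): alpha matches sierra: alpha ∈ X.
(3): bravo ∉ X.
(6) (exactly one): romeo ∈ H.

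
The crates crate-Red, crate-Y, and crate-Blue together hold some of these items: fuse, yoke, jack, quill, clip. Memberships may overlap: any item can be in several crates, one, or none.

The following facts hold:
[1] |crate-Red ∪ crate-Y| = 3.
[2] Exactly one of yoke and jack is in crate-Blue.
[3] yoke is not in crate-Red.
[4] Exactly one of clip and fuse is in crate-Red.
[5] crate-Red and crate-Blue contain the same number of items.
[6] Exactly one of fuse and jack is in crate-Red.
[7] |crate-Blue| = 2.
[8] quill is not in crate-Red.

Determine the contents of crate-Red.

crate-Red = {clip, jack}

From (3): yoke ∉ crate-Red.
From (8): quill ∉ crate-Red.
Suppose fuse ∈ crate-Red: no assignment then satisfies all the clues, so fuse ∉ crate-Red.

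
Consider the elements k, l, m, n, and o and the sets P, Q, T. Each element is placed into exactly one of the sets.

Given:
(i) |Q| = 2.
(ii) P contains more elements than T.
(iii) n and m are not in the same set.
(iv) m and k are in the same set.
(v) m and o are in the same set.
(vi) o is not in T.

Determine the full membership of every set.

P = {k, m, o}; Q = {l, n}; T = {}

From (vi): o ∉ T.
(v): m matches o: m ∉ T.
(iv): k matches m: k ∉ T.
Suppose k ∉ P: no assignment then satisfies all the clues, so k ∈ P.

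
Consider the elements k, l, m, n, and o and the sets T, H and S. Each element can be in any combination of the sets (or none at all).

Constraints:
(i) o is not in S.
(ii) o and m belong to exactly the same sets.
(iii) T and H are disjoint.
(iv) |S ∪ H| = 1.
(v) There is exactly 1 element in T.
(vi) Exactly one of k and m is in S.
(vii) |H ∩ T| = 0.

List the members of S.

S = {k}

From (i): o ∉ S.
(ii): m matches o: m ∉ S.
(vi) (exactly one): k ∈ S.
Suppose l ∈ S: no assignment then satisfies all the clues, so l ∉ S.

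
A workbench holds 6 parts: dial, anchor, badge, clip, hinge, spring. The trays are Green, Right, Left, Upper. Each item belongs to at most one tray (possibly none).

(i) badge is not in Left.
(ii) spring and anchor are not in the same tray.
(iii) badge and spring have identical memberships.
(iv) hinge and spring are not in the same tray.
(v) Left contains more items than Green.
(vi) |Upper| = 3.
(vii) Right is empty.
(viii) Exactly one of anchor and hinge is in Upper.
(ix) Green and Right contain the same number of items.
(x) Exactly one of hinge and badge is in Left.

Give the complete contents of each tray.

Green = {}; Right = {}; Left = {hinge}; Upper = {anchor, clip, dial}

From (i): badge ∉ Left.
(iii): spring matches badge: spring ∉ Left.
(vii): Right already has 0, so the rest are out.
(x) (exactly one): hinge ∈ Left.
(viii) (exactly one): anchor ∈ Upper.
(ii): spring ∉ Upper.
(iii): badge matches spring: badge ∉ Upper.
(vi): only 3 candidates remain for Upper, so all are in.
Suppose badge ∈ Green: no assignment then satisfies all the clues, so badge ∉ Green.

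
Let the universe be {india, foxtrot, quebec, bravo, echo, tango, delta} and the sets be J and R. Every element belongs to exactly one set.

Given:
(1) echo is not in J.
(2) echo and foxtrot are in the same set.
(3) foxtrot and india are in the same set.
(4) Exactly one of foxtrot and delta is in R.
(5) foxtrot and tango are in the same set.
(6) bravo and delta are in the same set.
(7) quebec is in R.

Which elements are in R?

From (1): echo ∉ J.
From (7): quebec ∈ R.
(2): foxtrot matches echo: foxtrot ∉ J.
(3): india matches foxtrot: india ∉ J.
(5): tango matches foxtrot: tango ∉ J.
Only one set left: india ∈ R.
Only one set left: foxtrot ∈ R.
Only one set left: echo ∈ R.
Only one set left: tango ∈ R.
(4) (exactly one): delta ∉ R.
(6): bravo matches delta: bravo ∉ R.
Only one set left: delta ∈ J.

R = {echo, foxtrot, india, quebec, tango}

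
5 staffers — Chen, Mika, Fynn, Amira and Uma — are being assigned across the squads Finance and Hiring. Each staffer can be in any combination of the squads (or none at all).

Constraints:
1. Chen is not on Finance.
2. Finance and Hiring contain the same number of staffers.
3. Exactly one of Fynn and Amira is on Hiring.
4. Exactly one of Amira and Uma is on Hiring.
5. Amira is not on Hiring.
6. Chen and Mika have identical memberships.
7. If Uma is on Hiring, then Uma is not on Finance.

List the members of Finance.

Finance = {Amira, Fynn}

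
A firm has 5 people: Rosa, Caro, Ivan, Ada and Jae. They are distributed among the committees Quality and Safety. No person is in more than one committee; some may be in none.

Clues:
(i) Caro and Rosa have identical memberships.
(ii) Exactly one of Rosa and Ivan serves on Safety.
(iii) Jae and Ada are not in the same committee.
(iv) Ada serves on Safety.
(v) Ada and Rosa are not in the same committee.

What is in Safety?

Safety = {Ada, Ivan}

From (iv): Ada ∈ Safety.
(iii): Jae ∉ Safety.
(v): Rosa ∉ Safety.
(i): Caro matches Rosa: Caro ∉ Safety.
(ii) (exactly one): Ivan ∈ Safety.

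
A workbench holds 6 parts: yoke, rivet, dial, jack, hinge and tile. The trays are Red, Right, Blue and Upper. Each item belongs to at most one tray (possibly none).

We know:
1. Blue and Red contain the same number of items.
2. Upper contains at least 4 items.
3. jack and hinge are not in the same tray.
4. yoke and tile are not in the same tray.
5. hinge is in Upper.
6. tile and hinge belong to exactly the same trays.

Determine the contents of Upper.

Upper = {dial, hinge, rivet, tile}

From (5): hinge ∈ Upper.
(3): jack ∉ Upper.
(6): tile matches hinge: tile ∉ Red.
(6): tile matches hinge: tile ∉ Right.
(6): tile matches hinge: tile ∉ Blue.
(6): tile matches hinge: tile ∈ Upper.
(4): yoke ∉ Upper.
(2): only 4 candidates remain for Upper, so all are in.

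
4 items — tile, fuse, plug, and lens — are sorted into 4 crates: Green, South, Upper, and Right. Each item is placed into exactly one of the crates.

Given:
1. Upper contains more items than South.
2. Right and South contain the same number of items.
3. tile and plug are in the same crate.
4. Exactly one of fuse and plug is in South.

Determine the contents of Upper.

Upper = {plug, tile}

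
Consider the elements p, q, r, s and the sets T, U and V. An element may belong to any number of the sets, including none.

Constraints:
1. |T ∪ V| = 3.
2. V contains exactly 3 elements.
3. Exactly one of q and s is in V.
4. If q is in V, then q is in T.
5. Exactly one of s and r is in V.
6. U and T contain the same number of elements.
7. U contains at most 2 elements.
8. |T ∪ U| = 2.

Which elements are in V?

V = {p, q, r}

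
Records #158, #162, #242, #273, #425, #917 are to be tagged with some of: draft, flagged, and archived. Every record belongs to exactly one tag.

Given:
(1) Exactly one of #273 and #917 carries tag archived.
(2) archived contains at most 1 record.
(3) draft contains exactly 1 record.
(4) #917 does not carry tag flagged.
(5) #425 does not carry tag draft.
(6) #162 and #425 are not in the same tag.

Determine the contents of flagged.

From (4): #917 ∉ flagged.
From (5): #425 ∉ draft.
Suppose #158 ∉ flagged: no assignment then satisfies all the clues, so #158 ∈ flagged.

flagged = {#158, #242, #273, #425}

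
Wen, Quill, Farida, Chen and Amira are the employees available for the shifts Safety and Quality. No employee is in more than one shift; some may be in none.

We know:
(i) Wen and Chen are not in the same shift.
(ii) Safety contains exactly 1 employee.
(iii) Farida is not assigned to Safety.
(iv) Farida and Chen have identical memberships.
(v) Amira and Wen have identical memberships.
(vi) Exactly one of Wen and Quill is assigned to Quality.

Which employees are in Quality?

Quality = {Amira, Wen}

From (iii): Farida ∉ Safety.
(iv): Chen matches Farida: Chen ∉ Safety.
Suppose Wen ∉ Quality: no assignment then satisfies all the clues, so Wen ∈ Quality.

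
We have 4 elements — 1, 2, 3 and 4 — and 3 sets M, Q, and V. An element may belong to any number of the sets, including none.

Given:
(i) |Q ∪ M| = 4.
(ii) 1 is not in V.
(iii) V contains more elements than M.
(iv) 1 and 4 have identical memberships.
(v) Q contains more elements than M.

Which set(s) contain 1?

1: Q

From (ii): 1 ∉ V.
(iv): 4 matches 1: 4 ∉ V.
Suppose 1 ∈ M: no assignment then satisfies all the clues, so 1 ∉ M.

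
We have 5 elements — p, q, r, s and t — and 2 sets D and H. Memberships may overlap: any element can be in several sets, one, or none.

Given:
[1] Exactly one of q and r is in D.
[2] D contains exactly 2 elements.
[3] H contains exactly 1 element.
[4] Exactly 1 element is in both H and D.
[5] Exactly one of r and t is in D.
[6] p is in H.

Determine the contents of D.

From (6): p ∈ H.
(3): H already has 1, so the rest are out.
Suppose p ∉ D: no assignment then satisfies all the clues, so p ∈ D.

D = {p, r}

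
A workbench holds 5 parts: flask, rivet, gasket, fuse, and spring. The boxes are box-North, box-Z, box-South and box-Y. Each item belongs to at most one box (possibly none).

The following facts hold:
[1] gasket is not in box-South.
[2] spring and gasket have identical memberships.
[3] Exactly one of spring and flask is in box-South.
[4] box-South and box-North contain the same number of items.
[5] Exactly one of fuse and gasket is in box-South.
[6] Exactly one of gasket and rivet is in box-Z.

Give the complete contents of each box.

box-North = {gasket, spring}; box-Z = {rivet}; box-South = {flask, fuse}; box-Y = {}

From (1): gasket ∉ box-South.
(2): spring matches gasket: spring ∉ box-South.
(3) (exactly one): flask ∈ box-South.
(5) (exactly one): fuse ∈ box-South.
Suppose rivet ∈ box-North: no assignment then satisfies all the clues, so rivet ∉ box-North.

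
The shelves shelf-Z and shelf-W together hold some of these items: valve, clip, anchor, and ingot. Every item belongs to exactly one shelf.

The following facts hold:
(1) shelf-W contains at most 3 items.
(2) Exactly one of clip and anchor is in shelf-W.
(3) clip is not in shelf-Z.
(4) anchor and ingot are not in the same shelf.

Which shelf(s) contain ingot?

ingot: shelf-W

From (3): clip ∉ shelf-Z.
Only one shelf left: clip ∈ shelf-W.
(2) (exactly one): anchor ∉ shelf-W.
Only one shelf left: anchor ∈ shelf-Z.
(4): ingot ∉ shelf-Z.
Only one shelf left: ingot ∈ shelf-W.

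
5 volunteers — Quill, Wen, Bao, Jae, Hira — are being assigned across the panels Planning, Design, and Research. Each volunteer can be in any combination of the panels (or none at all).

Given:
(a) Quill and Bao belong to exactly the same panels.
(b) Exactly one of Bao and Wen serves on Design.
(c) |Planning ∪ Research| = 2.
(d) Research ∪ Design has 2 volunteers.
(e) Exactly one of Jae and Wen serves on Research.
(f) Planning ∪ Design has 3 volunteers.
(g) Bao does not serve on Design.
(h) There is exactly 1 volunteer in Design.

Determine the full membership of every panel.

Planning = {Hira, Jae}; Design = {Wen}; Research = {Jae}

From (g): Bao ∉ Design.
(a): Quill matches Bao: Quill ∉ Design.
(b) (exactly one): Wen ∈ Design.
(h): Design already has 1, so the rest are out.
Suppose Quill ∈ Planning: no assignment then satisfies all the clues, so Quill ∉ Planning.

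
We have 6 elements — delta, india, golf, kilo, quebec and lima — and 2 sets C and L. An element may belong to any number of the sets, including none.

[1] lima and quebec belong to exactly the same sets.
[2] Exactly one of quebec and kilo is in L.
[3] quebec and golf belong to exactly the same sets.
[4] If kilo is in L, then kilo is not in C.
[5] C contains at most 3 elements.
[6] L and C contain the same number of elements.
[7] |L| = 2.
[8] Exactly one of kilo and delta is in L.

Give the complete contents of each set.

C = {delta, india}; L = {india, kilo}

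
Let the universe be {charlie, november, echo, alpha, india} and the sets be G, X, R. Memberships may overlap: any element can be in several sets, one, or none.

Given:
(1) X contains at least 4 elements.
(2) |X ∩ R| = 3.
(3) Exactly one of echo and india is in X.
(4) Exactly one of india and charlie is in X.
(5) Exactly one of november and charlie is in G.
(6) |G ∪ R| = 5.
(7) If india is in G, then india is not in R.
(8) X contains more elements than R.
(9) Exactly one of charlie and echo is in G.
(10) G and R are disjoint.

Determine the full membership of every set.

G = {charlie, india}; X = {alpha, charlie, echo, november}; R = {alpha, echo, november}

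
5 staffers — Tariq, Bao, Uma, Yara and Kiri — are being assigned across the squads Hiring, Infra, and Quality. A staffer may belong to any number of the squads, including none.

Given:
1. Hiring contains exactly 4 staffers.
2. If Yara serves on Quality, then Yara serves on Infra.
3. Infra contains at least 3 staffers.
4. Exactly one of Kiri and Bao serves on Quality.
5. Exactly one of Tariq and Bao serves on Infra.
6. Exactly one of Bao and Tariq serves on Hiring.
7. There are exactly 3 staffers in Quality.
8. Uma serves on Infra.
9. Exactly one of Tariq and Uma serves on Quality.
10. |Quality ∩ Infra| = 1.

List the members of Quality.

Quality = {Kiri, Tariq, Yara}

From (8): Uma ∈ Infra.
Suppose Tariq ∉ Quality: no assignment then satisfies all the clues, so Tariq ∈ Quality.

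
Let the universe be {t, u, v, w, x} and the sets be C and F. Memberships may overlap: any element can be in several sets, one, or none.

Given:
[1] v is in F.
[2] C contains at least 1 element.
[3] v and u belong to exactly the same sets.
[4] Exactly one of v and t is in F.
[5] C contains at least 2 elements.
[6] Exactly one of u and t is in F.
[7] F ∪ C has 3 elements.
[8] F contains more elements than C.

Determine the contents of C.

C = {u, v}

From (1): v ∈ F.
(3): u matches v: u ∈ F.
(4) (exactly one): t ∉ F.
Suppose t ∈ C: no assignment then satisfies all the clues, so t ∉ C.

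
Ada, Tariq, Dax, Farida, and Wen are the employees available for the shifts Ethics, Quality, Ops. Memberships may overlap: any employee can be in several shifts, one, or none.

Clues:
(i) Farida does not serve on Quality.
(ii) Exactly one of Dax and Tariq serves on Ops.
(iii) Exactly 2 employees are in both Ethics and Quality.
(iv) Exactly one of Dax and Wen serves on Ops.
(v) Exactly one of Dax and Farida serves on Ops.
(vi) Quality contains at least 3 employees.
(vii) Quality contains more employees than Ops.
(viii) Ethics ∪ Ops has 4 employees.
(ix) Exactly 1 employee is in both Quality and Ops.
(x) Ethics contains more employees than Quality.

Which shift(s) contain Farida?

Farida: Ethics

From (i): Farida ∉ Quality.
Suppose Farida ∉ Ethics: no assignment then satisfies all the clues, so Farida ∈ Ethics.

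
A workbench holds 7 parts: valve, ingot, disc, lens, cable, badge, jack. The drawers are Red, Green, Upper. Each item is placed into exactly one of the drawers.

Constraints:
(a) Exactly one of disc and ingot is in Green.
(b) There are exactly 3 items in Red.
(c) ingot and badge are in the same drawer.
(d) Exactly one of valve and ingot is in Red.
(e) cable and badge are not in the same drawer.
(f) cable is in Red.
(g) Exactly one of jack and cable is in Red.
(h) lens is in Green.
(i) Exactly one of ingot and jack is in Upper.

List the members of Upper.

Upper = {jack}

From (f): cable ∈ Red.
From (h): lens ∈ Green.
(e): badge ∉ Red.
(g) (exactly one): jack ∉ Red.
(c): ingot matches badge: ingot ∉ Red.
(d) (exactly one): valve ∈ Red.
(b): only 3 candidates remain for Red, so all are in.
(a) (exactly one): ingot ∈ Green.
(c): badge matches ingot: badge ∈ Green.
(i) (exactly one): jack ∈ Upper.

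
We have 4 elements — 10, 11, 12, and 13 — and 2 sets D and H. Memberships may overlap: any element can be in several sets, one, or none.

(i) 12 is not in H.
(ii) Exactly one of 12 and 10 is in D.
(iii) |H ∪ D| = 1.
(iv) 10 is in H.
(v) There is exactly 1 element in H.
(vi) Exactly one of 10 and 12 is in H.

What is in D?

D = {10}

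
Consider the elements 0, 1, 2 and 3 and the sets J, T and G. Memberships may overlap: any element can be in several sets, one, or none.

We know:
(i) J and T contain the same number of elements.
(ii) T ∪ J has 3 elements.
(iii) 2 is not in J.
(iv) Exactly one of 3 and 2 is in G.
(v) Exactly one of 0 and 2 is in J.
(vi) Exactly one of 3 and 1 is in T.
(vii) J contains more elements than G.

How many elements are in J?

2

From (iii): 2 ∉ J.
(v) (exactly one): 0 ∈ J.
Suppose 0 ∈ G: no assignment then satisfies all the clues, so 0 ∉ G.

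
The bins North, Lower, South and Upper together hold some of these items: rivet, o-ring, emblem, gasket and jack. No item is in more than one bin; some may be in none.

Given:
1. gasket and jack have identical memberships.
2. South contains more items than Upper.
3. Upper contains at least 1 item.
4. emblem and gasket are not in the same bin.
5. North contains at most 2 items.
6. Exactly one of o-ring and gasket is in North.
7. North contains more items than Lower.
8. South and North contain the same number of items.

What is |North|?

2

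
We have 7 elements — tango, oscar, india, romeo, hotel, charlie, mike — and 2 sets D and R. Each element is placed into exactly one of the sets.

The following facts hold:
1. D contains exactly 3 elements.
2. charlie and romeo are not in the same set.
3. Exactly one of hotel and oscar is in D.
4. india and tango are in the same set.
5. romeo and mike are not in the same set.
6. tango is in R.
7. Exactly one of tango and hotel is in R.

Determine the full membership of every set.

D = {charlie, hotel, mike}; R = {india, oscar, romeo, tango}

From (6): tango ∈ R.
(4): india matches tango: india ∉ D.
(4): india matches tango: india ∈ R.
(7) (exactly one): hotel ∉ R.
Only one set left: hotel ∈ D.
(3) (exactly one): oscar ∉ D.
Only one set left: oscar ∈ R.
Suppose romeo ∈ D: no assignment then satisfies all the clues, so romeo ∉ D.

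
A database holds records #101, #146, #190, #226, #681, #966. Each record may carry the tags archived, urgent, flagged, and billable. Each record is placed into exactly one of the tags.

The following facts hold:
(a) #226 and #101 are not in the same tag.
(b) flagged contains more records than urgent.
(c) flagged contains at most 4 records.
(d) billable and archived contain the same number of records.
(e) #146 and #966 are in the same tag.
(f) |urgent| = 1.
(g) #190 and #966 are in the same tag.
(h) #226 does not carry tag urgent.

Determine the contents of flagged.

flagged = {#146, #190, #966}

From (h): #226 ∉ urgent.
Suppose #101 ∈ flagged: no assignment then satisfies all the clues, so #101 ∉ flagged.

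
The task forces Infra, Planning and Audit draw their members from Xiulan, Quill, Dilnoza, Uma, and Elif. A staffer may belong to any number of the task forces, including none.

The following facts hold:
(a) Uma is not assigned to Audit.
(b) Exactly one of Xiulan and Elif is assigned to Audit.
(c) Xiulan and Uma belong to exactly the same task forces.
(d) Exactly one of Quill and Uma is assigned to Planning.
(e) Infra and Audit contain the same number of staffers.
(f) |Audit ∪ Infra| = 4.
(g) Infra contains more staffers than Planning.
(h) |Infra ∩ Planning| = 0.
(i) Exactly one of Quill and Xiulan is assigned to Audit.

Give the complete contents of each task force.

Infra = {Uma, Xiulan}; Planning = {Quill}; Audit = {Elif, Quill}

From (a): Uma ∉ Audit.
(c): Xiulan matches Uma: Xiulan ∉ Audit.
(i) (exactly one): Quill ∈ Audit.
(b) (exactly one): Elif ∈ Audit.
Suppose Xiulan ∉ Infra: no assignment then satisfies all the clues, so Xiulan ∈ Infra.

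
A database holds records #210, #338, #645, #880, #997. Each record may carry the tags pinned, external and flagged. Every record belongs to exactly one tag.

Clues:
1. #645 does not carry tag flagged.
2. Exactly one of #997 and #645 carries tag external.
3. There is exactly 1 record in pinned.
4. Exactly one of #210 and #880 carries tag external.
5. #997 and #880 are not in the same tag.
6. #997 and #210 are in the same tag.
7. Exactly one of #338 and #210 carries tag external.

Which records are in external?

external = {#210, #997}

From (1): #645 ∉ flagged.
Suppose #210 ∉ external: no assignment then satisfies all the clues, so #210 ∈ external.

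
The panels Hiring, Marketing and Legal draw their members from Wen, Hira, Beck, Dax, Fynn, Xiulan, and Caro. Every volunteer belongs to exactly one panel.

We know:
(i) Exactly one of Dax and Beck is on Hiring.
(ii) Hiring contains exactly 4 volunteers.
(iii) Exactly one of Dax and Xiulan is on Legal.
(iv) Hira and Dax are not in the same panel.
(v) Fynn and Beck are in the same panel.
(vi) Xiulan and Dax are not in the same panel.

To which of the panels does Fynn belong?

Fynn: Hiring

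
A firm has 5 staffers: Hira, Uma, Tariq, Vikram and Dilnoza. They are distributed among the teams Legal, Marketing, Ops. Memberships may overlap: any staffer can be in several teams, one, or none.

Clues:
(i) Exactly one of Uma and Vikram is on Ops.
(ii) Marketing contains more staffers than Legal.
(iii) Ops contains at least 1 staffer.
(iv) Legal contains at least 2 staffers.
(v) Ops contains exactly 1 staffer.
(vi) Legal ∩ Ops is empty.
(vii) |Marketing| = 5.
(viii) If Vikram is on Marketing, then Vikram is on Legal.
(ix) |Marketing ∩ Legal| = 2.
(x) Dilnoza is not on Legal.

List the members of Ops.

Ops = {Uma}

From (x): Dilnoza ∉ Legal.
(vii): only 5 candidates remain for Marketing, so all are in.
(viii): Vikram ∈ Legal.
(vi) (disjoint): Vikram ∉ Ops.
(i) (exactly one): Uma ∈ Ops.
(v): Ops already has 1, so the rest are out.
(vi) (disjoint): Uma ∉ Legal.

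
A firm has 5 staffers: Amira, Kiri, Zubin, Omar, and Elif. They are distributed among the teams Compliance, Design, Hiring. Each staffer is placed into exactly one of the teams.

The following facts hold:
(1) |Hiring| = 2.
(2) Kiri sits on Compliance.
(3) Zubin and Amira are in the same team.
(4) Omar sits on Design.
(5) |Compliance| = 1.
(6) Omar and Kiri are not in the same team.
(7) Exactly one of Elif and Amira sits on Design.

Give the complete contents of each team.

Compliance = {Kiri}; Design = {Elif, Omar}; Hiring = {Amira, Zubin}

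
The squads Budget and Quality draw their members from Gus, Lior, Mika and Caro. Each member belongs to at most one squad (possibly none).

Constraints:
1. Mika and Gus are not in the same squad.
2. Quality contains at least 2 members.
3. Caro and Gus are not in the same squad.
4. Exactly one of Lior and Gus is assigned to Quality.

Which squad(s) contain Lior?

Lior: Quality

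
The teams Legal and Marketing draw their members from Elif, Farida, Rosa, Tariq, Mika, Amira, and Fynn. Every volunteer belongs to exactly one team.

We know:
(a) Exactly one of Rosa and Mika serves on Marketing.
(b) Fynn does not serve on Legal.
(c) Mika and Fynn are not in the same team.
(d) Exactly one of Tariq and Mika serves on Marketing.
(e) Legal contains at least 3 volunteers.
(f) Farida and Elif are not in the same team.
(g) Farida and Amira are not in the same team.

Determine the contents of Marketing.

Marketing = {Farida, Fynn, Rosa, Tariq}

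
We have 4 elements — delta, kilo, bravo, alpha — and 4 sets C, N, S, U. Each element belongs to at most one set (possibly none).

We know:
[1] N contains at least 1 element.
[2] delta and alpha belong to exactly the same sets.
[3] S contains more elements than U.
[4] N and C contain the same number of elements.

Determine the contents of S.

S = {alpha, delta}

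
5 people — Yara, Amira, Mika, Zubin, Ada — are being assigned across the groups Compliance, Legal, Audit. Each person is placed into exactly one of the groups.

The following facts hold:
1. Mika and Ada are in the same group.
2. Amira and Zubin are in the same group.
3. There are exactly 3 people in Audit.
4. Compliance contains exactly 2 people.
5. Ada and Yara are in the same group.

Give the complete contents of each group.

Compliance = {Amira, Zubin}; Legal = {}; Audit = {Ada, Mika, Yara}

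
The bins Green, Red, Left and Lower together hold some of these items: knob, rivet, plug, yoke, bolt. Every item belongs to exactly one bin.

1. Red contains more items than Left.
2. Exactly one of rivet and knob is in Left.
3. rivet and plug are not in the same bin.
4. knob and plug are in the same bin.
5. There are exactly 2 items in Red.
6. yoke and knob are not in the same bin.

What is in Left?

Left = {rivet}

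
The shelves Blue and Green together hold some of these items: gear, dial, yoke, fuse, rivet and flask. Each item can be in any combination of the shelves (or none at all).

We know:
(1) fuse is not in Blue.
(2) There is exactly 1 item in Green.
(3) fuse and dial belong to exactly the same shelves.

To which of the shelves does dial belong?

From (1): fuse ∉ Blue.
(3): dial matches fuse: dial ∉ Blue.
Suppose dial ∈ Green: no assignment then satisfies all the clues, so dial ∉ Green.

dial: none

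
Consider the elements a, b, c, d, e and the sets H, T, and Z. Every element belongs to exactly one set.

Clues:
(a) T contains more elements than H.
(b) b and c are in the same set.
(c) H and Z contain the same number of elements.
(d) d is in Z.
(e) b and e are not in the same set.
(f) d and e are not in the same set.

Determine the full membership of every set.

H = {e}; T = {a, b, c}; Z = {d}

From (d): d ∈ Z.
(f): e ∉ Z.
Suppose a ∈ H: no assignment then satisfies all the clues, so a ∉ H.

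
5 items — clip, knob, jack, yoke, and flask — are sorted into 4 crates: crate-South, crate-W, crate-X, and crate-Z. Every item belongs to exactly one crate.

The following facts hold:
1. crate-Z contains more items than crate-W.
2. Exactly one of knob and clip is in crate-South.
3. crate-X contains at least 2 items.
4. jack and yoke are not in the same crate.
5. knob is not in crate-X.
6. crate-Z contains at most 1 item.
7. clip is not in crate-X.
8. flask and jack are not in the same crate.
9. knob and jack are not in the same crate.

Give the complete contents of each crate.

crate-South = {clip, jack}; crate-W = {}; crate-X = {flask, yoke}; crate-Z = {knob}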